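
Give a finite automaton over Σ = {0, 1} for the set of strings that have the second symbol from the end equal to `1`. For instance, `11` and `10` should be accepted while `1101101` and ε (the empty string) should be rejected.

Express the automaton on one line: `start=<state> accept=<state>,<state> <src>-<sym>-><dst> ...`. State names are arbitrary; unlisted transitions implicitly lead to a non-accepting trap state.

Because acceptance depends on a position counted from the end, the machine has to buffer the most recent 2 symbols. Make each state the string of the last up-to-2 symbols read; on input `x` shift the window left and append `x`. Accept when the buffered window has length 2 and begins with `1`.
A 7-state machine:
        0   1  
>  s0   s1  s2 
   s1   s3  s4 
   s2   s5  s6 
   s3   s3  s4 
   s4   s5  s6 
 * s5   s3  s4 
 * s6   s5  s6 
(> = start, * = accepting)

start=s0 accept=s5,s6 s0-0->s1 s0-1->s2 s1-0->s3 s1-1->s4 s2-0->s5 s2-1->s6 s3-0->s3 s3-1->s4 s4-0->s5 s4-1->s6 s5-0->s3 s5-1->s4 s6-0->s5 s6-1->s6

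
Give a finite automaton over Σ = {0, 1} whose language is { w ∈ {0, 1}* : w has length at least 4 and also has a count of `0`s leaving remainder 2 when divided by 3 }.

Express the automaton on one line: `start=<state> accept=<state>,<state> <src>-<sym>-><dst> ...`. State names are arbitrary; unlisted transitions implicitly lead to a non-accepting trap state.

Run two small machines in parallel and take their product. The first has 6 states tracking the input length, saturating at 5; the second has 3 states tracking the count of `0`s modulo 3. A product state is a pair (one from each), accepting exactly when both do. After merging equivalent states the machine shrinks.
9 states suffice.
       0  1 
>  A   B  C 
   B   D  E 
   C   E  F 
   D   F  G 
   E   G  H 
   F   H  F 
   G   F  I 
   H   I  H 
 * I   F  I 
(> = start, * = accepting)

start=A accept=I A-0->B A-1->C B-0->D B-1->E C-0->E C-1->F D-0->F D-1->G E-0->G E-1->H F-0->H F-1->F G-0->F G-1->I H-0->I H-1->H I-0->F I-1->I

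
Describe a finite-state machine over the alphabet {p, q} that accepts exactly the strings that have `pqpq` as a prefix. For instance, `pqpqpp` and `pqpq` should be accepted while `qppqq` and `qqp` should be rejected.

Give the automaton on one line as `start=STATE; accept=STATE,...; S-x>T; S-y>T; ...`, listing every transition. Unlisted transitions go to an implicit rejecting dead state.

start=s0; accept=s4; s0-p>s1; s0-q>s5; s1-p>s5; s1-q>s2; s2-p>s3; s2-q>s5; s3-p>s5; s3-q>s4; s4-p>s4; s4-q>s4; s5-p>s5; s5-q>s5

Walk along `pqpq` while the input agrees: from s0 take `p` to s1, and so on. Any deviation drops to the rejecting sink s5. Once s4 is reached the prefix is confirmed and every continuation is accepted.
A 6-state machine:
        p   q  
>  s0   s1  s5 
   s1   s5  s2 
   s2   s3  s5 
   s3   s5  s4 
 * s4   s4  s4 
   s5   s5  s5 
(> = start, * = accepting)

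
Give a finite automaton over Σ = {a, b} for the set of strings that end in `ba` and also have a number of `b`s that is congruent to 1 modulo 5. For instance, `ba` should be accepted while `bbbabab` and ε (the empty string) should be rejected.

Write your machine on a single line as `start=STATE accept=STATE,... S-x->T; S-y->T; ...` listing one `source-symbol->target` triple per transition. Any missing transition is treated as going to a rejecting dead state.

Build one automaton per condition and run them in lockstep. The first has 3 states tracking how much of the suffix `ba` has currently been matched; the second has 5 states tracking the count of `b`s modulo 5. A product state is a pair (one from each), accepting exactly when both do. Equivalent product states are then merged.
With 7 states:
        a   b  
>  S0   S0  S1 
   S1   S2  S3 
 * S2   S4  S3 
   S3   S3  S5 
   S4   S4  S3 
   S5   S5  S6 
   S6   S6  S0 
(> = start, * = accepting)

start=S0; accept=S2; S0-a->S0; S0-b->S1; S1-a->S2; S1-b->S3; S2-a->S4; S2-b->S3; S3-a->S3; S3-b->S5; S4-a->S4; S4-b->S3; S5-a->S5; S5-b->S6; S6-a->S6; S6-b->S0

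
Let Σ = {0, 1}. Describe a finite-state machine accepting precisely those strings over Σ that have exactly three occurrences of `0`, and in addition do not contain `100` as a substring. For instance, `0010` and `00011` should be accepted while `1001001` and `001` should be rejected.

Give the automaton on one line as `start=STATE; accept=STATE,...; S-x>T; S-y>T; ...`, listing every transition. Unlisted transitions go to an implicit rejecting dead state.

Run two small machines in parallel and take their product. One (5 states) tracks the count of `0`s, saturating at 4; the other (4 states) tracks partial matches of the forbidden pattern `100`. Each combined state is a pair, one component from each; accept when both components accept. Minimizing collapses redundant product states.
        0   1  
>  q0   q1  q2 
   q1   q3  q4 
   q2   q5  q2 
   q3   q6  q3 
   q4   q7  q4 
   q5   q8  q4 
 * q6   q8  q6 
   q7   q8  q3 
   q8   q8  q8 
(> = start, * = accepting)

start=q0; accept=q6; q0-0>q1; q0-1>q2; q1-0>q3; q1-1>q4; q2-0>q5; q2-1>q2; q3-0>q6; q3-1>q3; q4-0>q7; q4-1>q4; q5-0>q8; q5-1>q4; q6-0>q8; q6-1>q6; q7-0>q8; q7-1>q3; q8-0>q8; q8-1>q8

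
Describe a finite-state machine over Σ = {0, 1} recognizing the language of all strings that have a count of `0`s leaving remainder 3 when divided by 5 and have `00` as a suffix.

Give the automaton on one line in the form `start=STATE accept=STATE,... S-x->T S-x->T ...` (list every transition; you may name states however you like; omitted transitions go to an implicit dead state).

Build one automaton per condition and run them in lockstep. The first has 5 states tracking the count of `0`s modulo 5; the second has 3 states tracking how much of the suffix `00` has currently been matched. A product state is a pair (one from each), accepting exactly when both do. Minimizing collapses redundant product states.
7 states suffice.
        0   1  
>  S0   S1  S0 
   S1   S2  S1 
   S2   S3  S4 
 * S3   S5  S6 
   S4   S6  S4 
   S5   S0  S5 
   S6   S5  S6 
(> = start, * = accepting)

start=S0 accept=S3 S0-0->S1 S0-1->S0 S1-0->S2 S1-1->S1 S2-0->S3 S2-1->S4 S3-0->S5 S3-1->S6 S4-0->S6 S4-1->S4 S5-0->S0 S5-1->S5 S6-0->S5 S6-1->S6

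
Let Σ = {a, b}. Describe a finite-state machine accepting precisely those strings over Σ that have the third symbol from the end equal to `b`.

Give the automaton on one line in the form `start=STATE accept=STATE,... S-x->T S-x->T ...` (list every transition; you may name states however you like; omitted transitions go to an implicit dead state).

start=S0 accept=S11,S12,S13,S14 S0-a->S1 S0-b->S2 S1-a->S3 S1-b->S4 S2-a->S5 S2-b->S6 S3-a->S7 S3-b->S8 S4-a->S9 S4-b->S10 S5-a->S11 S5-b->S12 S6-a->S13 S6-b->S14 S7-a->S7 S7-b->S8 S8-a->S9 S8-b->S10 S9-a->S11 S9-b->S12 S10-a->S13 S10-b->S14 S11-a->S7 S11-b->S8 S12-a->S9 S12-b->S10 S13-a->S11 S13-b->S12 S14-a->S13 S14-b->S14

Because acceptance depends on a position counted from the end, the machine has to buffer the most recent 3 symbols. Make each state the string of the last up-to-3 symbols read; on input `x` shift the window left and append `x`. Accept when the buffered window has length 3 and begins with `b`.
          a    b  
>  S0     S1   S2 
   S1     S3   S4 
   S2     S5   S6 
   S3     S7   S8 
   S4     S9  S10 
   S5    S11  S12 
   S6    S13  S14 
   S7     S7   S8 
   S8     S9  S10 
   S9    S11  S12 
   S10   S13  S14 
 * S11    S7   S8 
 * S12    S9  S10 
 * S13   S11  S12 
 * S14   S13  S14 
(> = start, * = accepting)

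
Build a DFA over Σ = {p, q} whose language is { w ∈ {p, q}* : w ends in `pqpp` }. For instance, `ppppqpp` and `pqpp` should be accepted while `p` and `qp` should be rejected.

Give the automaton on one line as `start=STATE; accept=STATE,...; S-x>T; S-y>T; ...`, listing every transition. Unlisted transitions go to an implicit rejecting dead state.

start=S0; accept=S4; S0-p>S1; S0-q>S0; S1-p>S1; S1-q>S2; S2-p>S3; S2-q>S0; S3-p>S4; S3-q>S2; S4-p>S1; S4-q>S2

Remember how much of `pqpp` the current input suffix matches. State S0 means no match yet; S1 means the last symbol is `p`; S2 means the last 2 symbols are `pq`; S3 means the last 3 symbols are `pqp`; S4 means the last 4 symbols are `pqpp`. Only S4 accepts. On a mismatch, fall back to the longest proper suffix that is still a prefix of `pqpp`.
        p   q  
>  S0   S1  S0 
   S1   S1  S2 
   S2   S3  S0 
   S3   S4  S2 
 * S4   S1  S2 
(> = start, * = accepting)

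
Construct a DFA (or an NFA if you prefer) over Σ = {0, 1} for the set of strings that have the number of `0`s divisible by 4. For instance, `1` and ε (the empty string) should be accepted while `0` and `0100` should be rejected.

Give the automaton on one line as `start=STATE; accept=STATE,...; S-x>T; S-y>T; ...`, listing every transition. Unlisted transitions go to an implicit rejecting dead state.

Keep the running count of `0`s modulo 4: each `0` advances along the cycle A → B → C → D → A while other symbols loop. Accept at A.
With 4 states:
       0  1 
>* A   B  A 
   B   C  B 
   C   D  C 
   D   A  D 
(> = start, * = accepting)

start=A; accept=A; A-0>B; A-1>A; B-0>C; B-1>B; C-0>D; C-1>C; D-0>A; D-1>D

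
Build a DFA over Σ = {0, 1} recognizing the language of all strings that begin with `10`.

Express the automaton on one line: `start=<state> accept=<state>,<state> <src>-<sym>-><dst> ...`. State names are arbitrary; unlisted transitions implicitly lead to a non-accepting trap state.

start=S0 accept=S2 S0-0->S3 S0-1->S1 S1-0->S2 S1-1->S3 S2-0->S2 S2-1->S2 S3-0->S3 S3-1->S3

Check the first 2 symbols one by one: S0 through S1 record how many have matched `10` so far; any wrong symbol goes to the dead state S3. After all 2 match we enter the accepting sink S2.
With 4 states:
        0   1  
>  S0   S3  S1 
   S1   S2  S3 
 * S2   S2  S2 
   S3   S3  S3 
(> = start, * = accepting)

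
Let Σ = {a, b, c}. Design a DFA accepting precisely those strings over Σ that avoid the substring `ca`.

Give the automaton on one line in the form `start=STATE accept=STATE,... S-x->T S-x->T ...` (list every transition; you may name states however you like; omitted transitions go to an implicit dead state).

This is the complement of 'contains `ca`'. Use the same substring-matching states — S0 through S2 holding how much of `ca` has just been matched — but flip the accepting set: everything except the trap S2 accepts.
3 states suffice.
        a   b   c  
>* S0   S0  S0  S1 
 * S1   S2  S0  S1 
   S2   S2  S2  S2 
(> = start, * = accepting)

start=S0 accept=S0,S1 S0-a->S0 S0-b->S0 S0-c->S1 S1-a->S2 S1-b->S0 S1-c->S1 S2-a->S2 S2-b->S2 S2-c->S2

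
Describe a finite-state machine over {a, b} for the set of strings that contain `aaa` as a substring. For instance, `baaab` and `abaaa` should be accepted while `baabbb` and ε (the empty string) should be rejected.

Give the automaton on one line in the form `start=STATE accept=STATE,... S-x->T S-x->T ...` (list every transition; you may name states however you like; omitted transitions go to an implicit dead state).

start=S0 accept=S3 S0-a->S1 S0-b->S0 S1-a->S2 S1-b->S0 S2-a->S3 S2-b->S0 S3-a->S3 S3-b->S3

States S0..S2 record the length of the longest prefix of `aaa` that matches the current input suffix. Reaching S3 means `aaa` has been seen, and we stay there forever. Accept from S3.
        a   b  
>  S0   S1  S0 
   S1   S2  S0 
   S2   S3  S0 
 * S3   S3  S3 
(> = start, * = accepting)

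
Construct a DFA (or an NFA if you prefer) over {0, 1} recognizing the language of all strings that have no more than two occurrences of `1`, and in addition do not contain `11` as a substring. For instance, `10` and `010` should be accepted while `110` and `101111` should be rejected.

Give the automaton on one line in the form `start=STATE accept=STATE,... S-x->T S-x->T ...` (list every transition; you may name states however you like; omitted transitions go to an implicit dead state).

start=S0 accept=S0,S1,S2,S4 S0-0->S0 S0-1->S1 S1-0->S2 S1-1->S3 S2-0->S2 S2-1->S4 S3-0->S3 S3-1->S3 S4-0->S4 S4-1->S3

Build one automaton per condition and run them in lockstep. One (4 states) tracks the count of `1`s, saturating at 3; the other (3 states) tracks partial matches of the forbidden pattern `11`. Each combined state is a pair, one component from each; accept when both components accept. After merging equivalent states the machine shrinks.
        0   1  
>* S0   S0  S1 
 * S1   S2  S3 
 * S2   S2  S4 
   S3   S3  S3 
 * S4   S4  S3 
(> = start, * = accepting)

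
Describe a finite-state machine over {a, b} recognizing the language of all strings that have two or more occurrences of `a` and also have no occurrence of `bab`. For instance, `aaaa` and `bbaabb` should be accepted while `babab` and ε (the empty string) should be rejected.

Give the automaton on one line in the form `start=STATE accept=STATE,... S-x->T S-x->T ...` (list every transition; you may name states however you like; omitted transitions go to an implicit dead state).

Run two small machines in parallel and take their product. The first has 4 states tracking the count of `a`s, saturating at 3; the second has 4 states tracking partial matches of the forbidden pattern `bab`. A product state is a pair (one from each), accepting exactly when both do. After merging equivalent states the machine shrinks.
        a   b  
>  S0   S1  S2 
   S1   S3  S4 
   S2   S5  S2 
 * S3   S3  S6 
   S4   S7  S4 
   S5   S3  S8 
 * S6   S7  S6 
 * S7   S3  S8 
   S8   S8  S8 
(> = start, * = accepting)

start=S0 accept=S3,S6,S7 S0-a->S1 S0-b->S2 S1-a->S3 S1-b->S4 S2-a->S5 S2-b->S2 S3-a->S3 S3-b->S6 S4-a->S7 S4-b->S4 S5-a->S3 S5-b->S8 S6-a->S7 S6-b->S6 S7-a->S3 S7-b->S8 S8-a->S8 S8-b->S8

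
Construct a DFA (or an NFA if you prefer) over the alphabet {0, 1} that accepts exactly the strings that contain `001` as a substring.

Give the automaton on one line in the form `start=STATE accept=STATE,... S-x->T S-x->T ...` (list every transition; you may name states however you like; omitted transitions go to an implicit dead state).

start=q0 accept=q3 q0-0->q1 q0-1->q0 q1-0->q2 q1-1->q0 q2-0->q2 q2-1->q3 q3-0->q3 q3-1->q3

States q0..q2 record the length of the longest prefix of `001` that matches the current input suffix. Reaching q3 means `001` has been seen, and we stay there forever. Accept from q3.
A 4-state machine:
        0   1  
>  q0   q1  q0 
   q1   q2  q0 
   q2   q2  q3 
 * q3   q3  q3 
(> = start, * = accepting)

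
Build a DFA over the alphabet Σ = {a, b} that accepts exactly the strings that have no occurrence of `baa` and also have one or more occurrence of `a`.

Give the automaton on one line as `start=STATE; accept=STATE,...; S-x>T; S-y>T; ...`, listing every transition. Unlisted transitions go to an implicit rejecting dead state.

start=q0; accept=q1,q3,q4,q5,q6,q7; q0-a>q1; q0-b>q2; q1-a>q3; q1-b>q4; q2-a>q5; q2-b>q2; q3-a>q3; q3-b>q6; q4-a>q7; q4-b>q4; q5-a>q8; q5-b>q4; q6-a>q7; q6-b>q6; q7-a>q8; q7-b>q6; q8-a>q8; q8-b>q8

Handle the two conditions separately and then intersect. The first has 4 states tracking partial matches of the forbidden pattern `baa`; the second has 3 states tracking the count of `a`s, saturating at 2. A product state is a pair (one from each), accepting exactly when both do.
With 9 states:
        a   b  
>  q0   q1  q2 
 * q1   q3  q4 
   q2   q5  q2 
 * q3   q3  q6 
 * q4   q7  q4 
 * q5   q8  q4 
 * q6   q7  q6 
 * q7   q8  q6 
   q8   q8  q8 
(> = start, * = accepting)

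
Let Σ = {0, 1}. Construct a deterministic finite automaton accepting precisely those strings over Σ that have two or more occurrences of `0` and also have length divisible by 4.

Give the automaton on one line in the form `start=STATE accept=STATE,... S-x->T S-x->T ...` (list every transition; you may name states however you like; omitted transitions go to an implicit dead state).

start=s0 accept=s9 s0-0->s1 s0-1->s2 s1-0->s3 s1-1->s4 s2-0->s4 s2-1->s5 s3-0->s6 s3-1->s6 s4-0->s6 s4-1->s7 s5-0->s7 s5-1->s8 s6-0->s9 s6-1->s9 s7-0->s9 s7-1->s10 s8-0->s10 s8-1->s0 s9-0->s11 s9-1->s11 s10-0->s11 s10-1->s1 s11-0->s3 s11-1->s3

Handle the two conditions separately and then intersect. The first has 4 states tracking the count of `0`s, saturating at 3; the second has 4 states tracking the input length modulo 4. A product state is a pair (one from each), accepting exactly when both do. After merging equivalent states the machine shrinks.
          0    1  
>  s0     s1   s2 
   s1     s3   s4 
   s2     s4   s5 
   s3     s6   s6 
   s4     s6   s7 
   s5     s7   s8 
   s6     s9   s9 
   s7     s9  s10 
   s8    s10   s0 
 * s9    s11  s11 
   s10   s11   s1 
   s11    s3   s3 
(> = start, * = accepting)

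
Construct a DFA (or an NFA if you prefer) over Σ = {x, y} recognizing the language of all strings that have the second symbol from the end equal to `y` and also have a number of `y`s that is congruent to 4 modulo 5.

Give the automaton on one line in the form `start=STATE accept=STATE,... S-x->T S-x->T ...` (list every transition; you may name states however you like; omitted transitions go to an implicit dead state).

Run two small machines in parallel and take their product. One (7 states) tracks the last 2 symbols read; the other (5 states) tracks the count of `y`s modulo 5. Each combined state is a pair, one component from each; accept when both components accept.
With 23 states:
          x    y  
>  S0     S1   S2 
   S1     S3   S4 
   S2     S5   S6 
   S3     S3   S4 
   S4     S5   S6 
   S5     S7   S8 
   S6     S9  S10 
   S7     S7   S8 
   S8     S9  S10 
   S9    S11  S12 
   S10   S13  S14 
   S11   S11  S12 
   S12   S13  S14 
   S13   S15  S16 
 * S14   S17  S18 
   S15   S15  S16 
   S16   S17  S18 
 * S17   S19  S20 
   S18   S21  S22 
   S19   S19  S20 
   S20   S21  S22 
   S21    S3   S4 
   S22    S5   S6 
(> = start, * = accepting)

start=S0 accept=S14,S17 S0-x->S1 S0-y->S2 S1-x->S3 S1-y->S4 S2-x->S5 S2-y->S6 S3-x->S3 S3-y->S4 S4-x->S5 S4-y->S6 S5-x->S7 S5-y->S8 S6-x->S9 S6-y->S10 S7-x->S7 S7-y->S8 S8-x->S9 S8-y->S10 S9-x->S11 S9-y->S12 S10-x->S13 S10-y->S14 S11-x->S11 S11-y->S12 S12-x->S13 S12-y->S14 S13-x->S15 S13-y->S16 S14-x->S17 S14-y->S18 S15-x->S15 S15-y->S16 S16-x->S17 S16-y->S18 S17-x->S19 S17-y->S20 S18-x->S21 S18-y->S22 S19-x->S19 S19-y->S20 S20-x->S21 S20-y->S22 S21-x->S3 S21-y->S4 S22-x->S5 S22-y->S6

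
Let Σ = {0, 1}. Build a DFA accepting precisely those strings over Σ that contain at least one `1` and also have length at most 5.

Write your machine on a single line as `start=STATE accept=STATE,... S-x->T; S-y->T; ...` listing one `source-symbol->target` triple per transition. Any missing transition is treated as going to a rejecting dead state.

start=s0; accept=s2,s4,s5,s7,s8,s10,s11,s13,s14; s0-0->s1; s0-1->s2; s1-0->s3; s1-1->s4; s2-0->s4; s2-1->s5; s3-0->s6; s3-1->s7; s4-0->s7; s4-1->s8; s5-0->s8; s5-1->s8; s6-0->s9; s6-1->s10; s7-0->s10; s7-1->s11; s8-0->s11; s8-1->s11; s9-0->s12; s9-1->s13; s10-0->s13; s10-1->s14; s11-0->s14; s11-1->s14; s12-0->s15; s12-1->s16; s13-0->s16; s13-1->s17; s14-0->s17; s14-1->s17; s15-0->s15; s15-1->s16; s16-0->s16; s16-1->s17; s17-0->s17; s17-1->s17

Handle the two conditions separately and then intersect. One (3 states) tracks the count of `1`s, saturating at 2; the other (7 states) tracks the input length, saturating at 6. Each combined state is a pair, one component from each; accept when both components accept.
          0    1  
>  s0     s1   s2 
   s1     s3   s4 
 * s2     s4   s5 
   s3     s6   s7 
 * s4     s7   s8 
 * s5     s8   s8 
   s6     s9  s10 
 * s7    s10  s11 
 * s8    s11  s11 
   s9    s12  s13 
 * s10   s13  s14 
 * s11   s14  s14 
   s12   s15  s16 
 * s13   s16  s17 
 * s14   s17  s17 
   s15   s15  s16 
   s16   s16  s17 
   s17   s17  s17 
(> = start, * = accepting)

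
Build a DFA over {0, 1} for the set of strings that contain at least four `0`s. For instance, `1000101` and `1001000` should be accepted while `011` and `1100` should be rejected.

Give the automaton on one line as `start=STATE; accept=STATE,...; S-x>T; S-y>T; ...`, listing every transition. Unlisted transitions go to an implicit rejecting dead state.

start=S0; accept=S4,S5; S0-0>S1; S0-1>S0; S1-0>S2; S1-1>S1; S2-0>S3; S2-1>S2; S3-0>S4; S3-1>S3; S4-0>S5; S4-1>S4; S5-0>S5; S5-1>S5

Count `0`s, saturating at 5: states S0 through S4 mean 0 through 4 `0`s seen; S5 means more than 4. Each `0` increments (capped at S5); other symbols loop. Accept from {S4, S5}.
6 states suffice.
        0   1  
>  S0   S1  S0 
   S1   S2  S1 
   S2   S3  S2 
   S3   S4  S3 
 * S4   S5  S4 
 * S5   S5  S5 
(> = start, * = accepting)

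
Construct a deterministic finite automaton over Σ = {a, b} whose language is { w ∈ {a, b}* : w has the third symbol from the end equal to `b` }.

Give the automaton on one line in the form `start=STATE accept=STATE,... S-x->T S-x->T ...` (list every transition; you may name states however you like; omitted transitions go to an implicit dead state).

Because acceptance depends on a position counted from the end, the machine has to buffer the most recent 3 symbols. Make each state the string of the last up-to-3 symbols read; on input `x` shift the window left and append `x`. Accept when the buffered window has length 3 and begins with `b`.
With 15 states:
          a    b  
>  S0     S1   S2 
   S1     S3   S4 
   S2     S5   S6 
   S3     S7   S8 
   S4     S9  S10 
   S5    S11  S12 
   S6    S13  S14 
   S7     S7   S8 
   S8     S9  S10 
   S9    S11  S12 
   S10   S13  S14 
 * S11    S7   S8 
 * S12    S9  S10 
 * S13   S11  S12 
 * S14   S13  S14 
(> = start, * = accepting)

start=S0 accept=S11,S12,S13,S14 S0-a->S1 S0-b->S2 S1-a->S3 S1-b->S4 S2-a->S5 S2-b->S6 S3-a->S7 S3-b->S8 S4-a->S9 S4-b->S10 S5-a->S11 S5-b->S12 S6-a->S13 S6-b->S14 S7-a->S7 S7-b->S8 S8-a->S9 S8-b->S10 S9-a->S11 S9-b->S12 S10-a->S13 S10-b->S14 S11-a->S7 S11-b->S8 S12-a->S9 S12-b->S10 S13-a->S11 S13-b->S12 S14-a->S13 S14-b->S14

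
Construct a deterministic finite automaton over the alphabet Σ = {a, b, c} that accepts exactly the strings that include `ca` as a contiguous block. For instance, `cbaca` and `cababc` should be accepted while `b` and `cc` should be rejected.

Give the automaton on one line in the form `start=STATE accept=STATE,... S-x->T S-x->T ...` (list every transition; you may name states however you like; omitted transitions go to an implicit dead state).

start=S0 accept=S2 S0-a->S0 S0-b->S0 S0-c->S1 S1-a->S2 S1-b->S0 S1-c->S1 S2-a->S2 S2-b->S2 S2-c->S2

Track how much of `ca` has been matched so far: state S0 is no progress, S2 is the absorbing accept state reached once `ca` has occurred. Intermediate states record partial matches; on a mismatch, fall back to the longest reusable overlap.
A 3-state machine:
        a   b   c  
>  S0   S0  S0  S1 
   S1   S2  S0  S1 
 * S2   S2  S2  S2 
(> = start, * = accepting)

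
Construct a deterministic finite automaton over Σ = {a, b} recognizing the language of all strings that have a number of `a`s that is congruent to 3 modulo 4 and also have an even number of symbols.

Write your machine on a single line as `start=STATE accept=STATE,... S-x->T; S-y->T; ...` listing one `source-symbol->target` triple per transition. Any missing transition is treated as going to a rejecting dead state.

Handle the two conditions separately and then intersect. One (4 states) tracks the count of `a`s modulo 4; the other (2 states) tracks the input length modulo 2. Each combined state is a pair, one component from each; accept when both components accept.
8 states suffice.
        a   b  
>  q0   q1  q2 
   q1   q3  q4 
   q2   q4  q0 
   q3   q5  q6 
   q4   q6  q1 
   q5   q0  q7 
   q6   q7  q3 
 * q7   q2  q5 
(> = start, * = accepting)

start=q0; accept=q7; q0-a->q1; q0-b->q2; q1-a->q3; q1-b->q4; q2-a->q4; q2-b->q0; q3-a->q5; q3-b->q6; q4-a->q6; q4-b->q1; q5-a->q0; q5-b->q7; q6-a->q7; q6-b->q3; q7-a->q2; q7-b->q5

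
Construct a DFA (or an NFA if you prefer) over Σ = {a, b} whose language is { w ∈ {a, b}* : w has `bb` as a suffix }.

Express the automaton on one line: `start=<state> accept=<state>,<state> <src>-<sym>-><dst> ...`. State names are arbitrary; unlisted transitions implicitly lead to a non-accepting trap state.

Remember how much of `bb` the current input suffix matches. State s0 means no match yet; s1 means the last symbol is `b`; s2 means the last 2 symbols are `bb`. Only s2 accepts. On a mismatch, fall back to the longest proper suffix that is still a prefix of `bb`.
With 3 states:
        a   b  
>  s0   s0  s1 
   s1   s0  s2 
 * s2   s0  s2 
(> = start, * = accepting)

start=s0 accept=s2 s0-a->s0 s0-b->s1 s1-a->s0 s1-b->s2 s2-a->s0 s2-b->s2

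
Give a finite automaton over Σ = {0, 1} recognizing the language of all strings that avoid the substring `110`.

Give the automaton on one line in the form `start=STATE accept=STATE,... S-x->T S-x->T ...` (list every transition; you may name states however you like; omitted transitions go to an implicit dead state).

start=s0 accept=s0,s1,s2 s0-0->s0 s0-1->s1 s1-0->s0 s1-1->s2 s2-0->s3 s2-1->s2 s3-0->s3 s3-1->s3

Track partial matches of the forbidden pattern `110`. State s3 is a dead state reached once `110` has occurred; every other state accepts. s0 means no part of `110` is currently matched.
        0   1  
>* s0   s0  s1 
 * s1   s0  s2 
 * s2   s3  s2 
   s3   s3  s3 
(> = start, * = accepting)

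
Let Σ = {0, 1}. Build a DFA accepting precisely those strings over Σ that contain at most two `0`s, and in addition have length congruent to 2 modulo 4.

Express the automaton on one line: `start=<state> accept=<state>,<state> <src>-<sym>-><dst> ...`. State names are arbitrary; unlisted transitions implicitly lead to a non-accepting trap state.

Build one automaton per condition and run them in lockstep. The first has 4 states tracking the count of `0`s, saturating at 3; the second has 4 states tracking the input length modulo 4. A product state is a pair (one from each), accepting exactly when both do. After merging equivalent states the machine shrinks.
13 states suffice.
          0    1  
>  s0     s1   s2 
   s1     s3   s4 
   s2     s4   s5 
 * s3     s6   s7 
 * s4     s7   s8 
 * s5     s8   s9 
   s6     s6   s6 
   s7     s6  s10 
   s8    s10  s11 
   s9    s11   s0 
   s10    s6  s12 
   s11   s12   s1 
   s12    s6   s3 
(> = start, * = accepting)

start=s0 accept=s3,s4,s5 s0-0->s1 s0-1->s2 s1-0->s3 s1-1->s4 s2-0->s4 s2-1->s5 s3-0->s6 s3-1->s7 s4-0->s7 s4-1->s8 s5-0->s8 s5-1->s9 s6-0->s6 s6-1->s6 s7-0->s6 s7-1->s10 s8-0->s10 s8-1->s11 s9-0->s11 s9-1->s0 s10-0->s6 s10-1->s12 s11-0->s12 s11-1->s1 s12-0->s6 s12-1->s3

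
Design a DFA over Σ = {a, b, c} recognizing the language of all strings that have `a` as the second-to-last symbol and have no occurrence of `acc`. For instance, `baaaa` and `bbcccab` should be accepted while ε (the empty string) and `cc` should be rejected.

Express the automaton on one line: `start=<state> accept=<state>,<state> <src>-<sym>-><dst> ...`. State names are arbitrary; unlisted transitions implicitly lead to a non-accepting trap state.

Handle the two conditions separately and then intersect. The first has 13 states tracking the last 2 symbols read; the second has 4 states tracking partial matches of the forbidden pattern `acc`. A product state is a pair (one from each), accepting exactly when both do. After merging equivalent states the machine shrinks.
With 6 states:
        a   b   c  
>  S0   S1  S0  S0 
   S1   S2  S3  S4 
 * S2   S2  S3  S4 
 * S3   S1  S0  S0 
 * S4   S1  S0  S5 
   S5   S5  S5  S5 
(> = start, * = accepting)

start=S0 accept=S2,S3,S4 S0-a->S1 S0-b->S0 S0-c->S0 S1-a->S2 S1-b->S3 S1-c->S4 S2-a->S2 S2-b->S3 S2-c->S4 S3-a->S1 S3-b->S0 S3-c->S0 S4-a->S1 S4-b->S0 S4-c->S5 S5-a->S5 S5-b->S5 S5-c->S5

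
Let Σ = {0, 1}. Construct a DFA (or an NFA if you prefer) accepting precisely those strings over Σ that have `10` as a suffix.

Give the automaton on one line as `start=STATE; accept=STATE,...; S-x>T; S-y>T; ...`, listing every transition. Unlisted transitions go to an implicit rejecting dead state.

start=q0; accept=q2; q0-0>q0; q0-1>q1; q1-0>q2; q1-1>q1; q2-0>q0; q2-1>q1

Remember how much of `10` the current input suffix matches. State q0 means no match yet; q1 means the last symbol is `1`; q2 means the last 2 symbols are `10`. Only q2 accepts. On a mismatch, fall back to the longest proper suffix that is still a prefix of `10`.
A 3-state machine:
        0   1  
>  q0   q0  q1 
   q1   q2  q1 
 * q2   q0  q1 
(> = start, * = accepting)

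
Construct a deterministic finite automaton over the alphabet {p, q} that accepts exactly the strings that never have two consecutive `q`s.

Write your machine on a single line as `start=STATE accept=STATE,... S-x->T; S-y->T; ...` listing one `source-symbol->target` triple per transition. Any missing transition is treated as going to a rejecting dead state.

This is the complement of 'contains `qq`'. Use the same substring-matching states — s0 through s2 holding how much of `qq` has just been matched — but flip the accepting set: everything except the trap s2 accepts.
A 3-state machine:
        p   q  
>* s0   s0  s1 
 * s1   s0  s2 
   s2   s2  s2 
(> = start, * = accepting)

start=s0; accept=s0,s1; s0-p->s0; s0-q->s1; s1-p->s0; s1-q->s2; s2-p->s2; s2-q->s2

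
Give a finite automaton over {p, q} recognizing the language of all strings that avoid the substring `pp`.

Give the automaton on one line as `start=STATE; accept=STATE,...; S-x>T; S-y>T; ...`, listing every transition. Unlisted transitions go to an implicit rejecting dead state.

Track partial matches of the forbidden pattern `pp`. State C is a dead state reached once `pp` has occurred; every other state accepts. A means no part of `pp` is currently matched.
A 3-state machine:
       p  q 
>* A   B  A 
 * B   C  A 
   C   C  C 
(> = start, * = accepting)

start=A; accept=A,B; A-p>B; A-q>A; B-p>C; B-q>A; C-p>C; C-q>C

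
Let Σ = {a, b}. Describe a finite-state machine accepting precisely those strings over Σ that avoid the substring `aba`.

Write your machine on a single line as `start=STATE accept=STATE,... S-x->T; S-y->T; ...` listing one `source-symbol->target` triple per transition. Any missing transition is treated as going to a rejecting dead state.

This is the complement of 'contains `aba`'. Use the same substring-matching states — q0 through q3 holding how much of `aba` has just been matched — but flip the accepting set: everything except the trap q3 accepts.
A 4-state machine:
        a   b  
>* q0   q1  q0 
 * q1   q1  q2 
 * q2   q3  q0 
   q3   q3  q3 
(> = start, * = accepting)

start=q0; accept=q0,q1,q2; q0-a->q1; q0-b->q0; q1-a->q1; q1-b->q2; q2-a->q3; q2-b->q0; q3-a->q3; q3-b->q3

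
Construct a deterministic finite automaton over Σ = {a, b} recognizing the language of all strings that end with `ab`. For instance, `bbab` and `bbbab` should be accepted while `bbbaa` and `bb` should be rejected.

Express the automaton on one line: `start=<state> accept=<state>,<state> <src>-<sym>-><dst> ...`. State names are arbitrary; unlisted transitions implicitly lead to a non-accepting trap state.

Let each state record the length of the longest suffix of the input read so far that is also a prefix of `ab`. s1 means the last symbol is `a`; s2 means the last 2 symbols are `ab`. Accept only at s2, where the string currently ends in `ab`.
With 3 states:
        a   b  
>  s0   s1  s0 
   s1   s1  s2 
 * s2   s1  s0 
(> = start, * = accepting)

start=s0 accept=s2 s0-a->s1 s0-b->s0 s1-a->s1 s1-b->s2 s2-a->s1 s2-b->s0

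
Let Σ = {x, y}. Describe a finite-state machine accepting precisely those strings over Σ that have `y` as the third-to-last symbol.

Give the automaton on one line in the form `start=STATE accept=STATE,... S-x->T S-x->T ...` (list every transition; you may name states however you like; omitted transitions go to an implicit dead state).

start=q0 accept=q11,q12,q13,q14 q0-x->q1 q0-y->q2 q1-x->q3 q1-y->q4 q2-x->q5 q2-y->q6 q3-x->q7 q3-y->q8 q4-x->q9 q4-y->q10 q5-x->q11 q5-y->q12 q6-x->q13 q6-y->q14 q7-x->q7 q7-y->q8 q8-x->q9 q8-y->q10 q9-x->q11 q9-y->q12 q10-x->q13 q10-y->q14 q11-x->q7 q11-y->q8 q12-x->q9 q12-y->q10 q13-x->q11 q13-y->q12 q14-x->q13 q14-y->q14

A DFA must remember the last 3 symbols (since which symbol is third-to-last isn't known until the input ends). Use one state per possible window of the last ≤3 symbols; accept from those whose window starts with `y`.
          x    y  
>  q0     q1   q2 
   q1     q3   q4 
   q2     q5   q6 
   q3     q7   q8 
   q4     q9  q10 
   q5    q11  q12 
   q6    q13  q14 
   q7     q7   q8 
   q8     q9  q10 
   q9    q11  q12 
   q10   q13  q14 
 * q11    q7   q8 
 * q12    q9  q10 
 * q13   q11  q12 
 * q14   q13  q14 
(> = start, * = accepting)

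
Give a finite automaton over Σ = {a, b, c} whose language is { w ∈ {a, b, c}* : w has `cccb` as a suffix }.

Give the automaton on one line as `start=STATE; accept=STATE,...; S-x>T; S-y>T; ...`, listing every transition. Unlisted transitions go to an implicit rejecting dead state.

start=s0; accept=s4; s0-a>s0; s0-b>s0; s0-c>s1; s1-a>s0; s1-b>s0; s1-c>s2; s2-a>s0; s2-b>s0; s2-c>s3; s3-a>s0; s3-b>s4; s3-c>s3; s4-a>s0; s4-b>s0; s4-c>s1

Let each state record the length of the longest suffix of the input read so far that is also a prefix of `cccb`. s1 means the last symbol is `c`; s2 means the last 2 symbols are `cc`; s3 means the last 3 symbols are `ccc`; s4 means the last 4 symbols are `cccb`. Accept only at s4, where the string currently ends in `cccb`.
A 5-state machine:
        a   b   c  
>  s0   s0  s0  s1 
   s1   s0  s0  s2 
   s2   s0  s0  s3 
   s3   s0  s4  s3 
 * s4   s0  s0  s1 
(> = start, * = accepting)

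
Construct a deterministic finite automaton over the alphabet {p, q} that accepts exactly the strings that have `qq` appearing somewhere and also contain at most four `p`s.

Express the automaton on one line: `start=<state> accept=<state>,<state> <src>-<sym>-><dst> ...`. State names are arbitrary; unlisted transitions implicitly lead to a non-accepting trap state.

Build one automaton per condition and run them in lockstep. One (3 states) tracks whether and how much of `qq` has been seen; the other (6 states) tracks the count of `p`s, saturating at 5. Each combined state is a pair, one component from each; accept when both components accept.
With 18 states:
       p  q 
>  A   B  C 
   B   D  E 
   C   B  F 
   D   G  H 
   E   D  I 
 * F   I  F 
   G   J  K 
   H   G  L 
 * I   L  I 
   J   M  N 
   K   J  O 
 * L   O  L 
   M   M  P 
   N   M  Q 
 * O   Q  O 
   P   M  R 
 * Q   R  Q 
   R   R  R 
(> = start, * = accepting)

start=A accept=F,I,L,O,Q A-p->B A-q->C B-p->D B-q->E C-p->B C-q->F D-p->G D-q->H E-p->D E-q->I F-p->I F-q->F G-p->J G-q->K H-p->G H-q->L I-p->L I-q->I J-p->M J-q->N K-p->J K-q->O L-p->O L-q->L M-p->M M-q->P N-p->M N-q->Q O-p->Q O-q->O P-p->M P-q->R Q-p->R Q-q->Q R-p->R R-q->R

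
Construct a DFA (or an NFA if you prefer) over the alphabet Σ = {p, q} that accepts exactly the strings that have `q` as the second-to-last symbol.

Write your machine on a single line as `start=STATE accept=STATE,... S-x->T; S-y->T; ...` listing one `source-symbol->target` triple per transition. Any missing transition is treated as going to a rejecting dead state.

Because acceptance depends on a position counted from the end, the machine has to buffer the most recent 2 symbols. Make each state the string of the last up-to-2 symbols read; on input `x` shift the window left and append `x`. Accept when the buffered window has length 2 and begins with `q`.
With 7 states:
        p   q  
>  s0   s1  s2 
   s1   s3  s4 
   s2   s5  s6 
   s3   s3  s4 
   s4   s5  s6 
 * s5   s3  s4 
 * s6   s5  s6 
(> = start, * = accepting)

start=s0; accept=s5,s6; s0-p->s1; s0-q->s2; s1-p->s3; s1-q->s4; s2-p->s5; s2-q->s6; s3-p->s3; s3-q->s4; s4-p->s5; s4-q->s6; s5-p->s3; s5-q->s4; s6-p->s5; s6-q->s6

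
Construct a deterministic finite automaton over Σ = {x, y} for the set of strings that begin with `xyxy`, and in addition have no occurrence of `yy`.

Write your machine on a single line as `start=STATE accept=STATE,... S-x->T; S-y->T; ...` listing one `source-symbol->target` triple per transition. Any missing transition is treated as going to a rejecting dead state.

Run two small machines in parallel and take their product. One (6 states) tracks whether the input so far still matches the prefix `xyxy`; the other (3 states) tracks partial matches of the forbidden pattern `yy`. Each combined state is a pair, one component from each; accept when both components accept. Equivalent product states are then merged.
With 7 states:
        x   y  
>  s0   s1  s2 
   s1   s2  s3 
   s2   s2  s2 
   s3   s4  s2 
   s4   s2  s5 
 * s5   s6  s2 
 * s6   s6  s5 
(> = start, * = accepting)

start=s0; accept=s5,s6; s0-x->s1; s0-y->s2; s1-x->s2; s1-y->s3; s2-x->s2; s2-y->s2; s3-x->s4; s3-y->s2; s4-x->s2; s4-y->s5; s5-x->s6; s5-y->s2; s6-x->s6; s6-y->s5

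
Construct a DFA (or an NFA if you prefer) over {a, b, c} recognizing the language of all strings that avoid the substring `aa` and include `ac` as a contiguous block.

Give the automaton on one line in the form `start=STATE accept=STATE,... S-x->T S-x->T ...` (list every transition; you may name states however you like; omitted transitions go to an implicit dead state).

start=q0 accept=q3,q6 q0-a->q1 q0-b->q0 q0-c->q0 q1-a->q2 q1-b->q0 q1-c->q3 q2-a->q2 q2-b->q4 q2-c->q5 q3-a->q6 q3-b->q3 q3-c->q3 q4-a->q2 q4-b->q4 q4-c->q4 q5-a->q5 q5-b->q5 q5-c->q5 q6-a->q5 q6-b->q3 q6-c->q3

Run two small machines in parallel and take their product. One (3 states) tracks partial matches of the forbidden pattern `aa`; the other (3 states) tracks whether and how much of `ac` has been seen. Each combined state is a pair, one component from each; accept when both components accept.
        a   b   c  
>  q0   q1  q0  q0 
   q1   q2  q0  q3 
   q2   q2  q4  q5 
 * q3   q6  q3  q3 
   q4   q2  q4  q4 
   q5   q5  q5  q5 
 * q6   q5  q3  q3 
(> = start, * = accepting)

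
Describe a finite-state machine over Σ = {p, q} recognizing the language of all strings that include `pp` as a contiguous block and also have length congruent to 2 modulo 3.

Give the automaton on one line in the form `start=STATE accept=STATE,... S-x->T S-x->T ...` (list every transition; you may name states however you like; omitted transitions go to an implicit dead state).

Run two small machines in parallel and take their product. The first has 3 states tracking whether and how much of `pp` has been seen; the second has 3 states tracking the input length modulo 3. A product state is a pair (one from each), accepting exactly when both do.
9 states suffice.
        p   q  
>  s0   s1  s2 
   s1   s3  s4 
   s2   s5  s4 
 * s3   s6  s6 
   s4   s7  s0 
   s5   s6  s0 
   s6   s8  s8 
   s7   s8  s2 
   s8   s3  s3 
(> = start, * = accepting)

start=s0 accept=s3 s0-p->s1 s0-q->s2 s1-p->s3 s1-q->s4 s2-p->s5 s2-q->s4 s3-p->s6 s3-q->s6 s4-p->s7 s4-q->s0 s5-p->s6 s5-q->s0 s6-p->s8 s6-q->s8 s7-p->s8 s7-q->s2 s8-p->s3 s8-q->s3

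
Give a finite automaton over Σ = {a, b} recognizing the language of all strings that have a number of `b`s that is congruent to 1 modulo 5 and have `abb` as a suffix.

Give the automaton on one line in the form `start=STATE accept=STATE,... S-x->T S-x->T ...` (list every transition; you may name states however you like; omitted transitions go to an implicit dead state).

start=q0 accept=q19 q0-a->q1 q0-b->q2 q1-a->q1 q1-b->q3 q2-a->q4 q2-b->q5 q3-a->q4 q3-b->q6 q4-a->q4 q4-b->q7 q5-a->q8 q5-b->q9 q6-a->q8 q6-b->q9 q7-a->q8 q7-b->q10 q8-a->q8 q8-b->q11 q9-a->q12 q9-b->q13 q10-a->q12 q10-b->q13 q11-a->q12 q11-b->q14 q12-a->q12 q12-b->q15 q13-a->q16 q13-b->q0 q14-a->q16 q14-b->q0 q15-a->q16 q15-b->q17 q16-a->q16 q16-b->q18 q17-a->q1 q17-b->q2 q18-a->q1 q18-b->q19 q19-a->q4 q19-b->q5

Run two small machines in parallel and take their product. The first has 5 states tracking the count of `b`s modulo 5; the second has 4 states tracking how much of the suffix `abb` has currently been matched. A product state is a pair (one from each), accepting exactly when both do.
20 states suffice.
          a    b  
>  q0     q1   q2 
   q1     q1   q3 
   q2     q4   q5 
   q3     q4   q6 
   q4     q4   q7 
   q5     q8   q9 
   q6     q8   q9 
   q7     q8  q10 
   q8     q8  q11 
   q9    q12  q13 
   q10   q12  q13 
   q11   q12  q14 
   q12   q12  q15 
   q13   q16   q0 
   q14   q16   q0 
   q15   q16  q17 
   q16   q16  q18 
   q17    q1   q2 
   q18    q1  q19 
 * q19    q4   q5 
(> = start, * = accepting)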